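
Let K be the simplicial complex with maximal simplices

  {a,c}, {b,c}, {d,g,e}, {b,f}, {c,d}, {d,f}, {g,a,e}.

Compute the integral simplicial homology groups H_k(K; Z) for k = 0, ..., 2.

H_0 ≅ Z,  H_1 ≅ Z^2,  H_2 = 0.

Fix the vertex order a < b < c < d < e < f < g and write every simplex with vertices in increasing order. Then dim K = 2 and the simplices of K are:

  0-simplices (7): a, b, c, d, e, f, g
  1-simplices (10): ac, ae, ag, bc, bf, cd, de, df, dg, eg
  2-simplices (2): aeg, deg

Hence C_0 ≅ Z^7, C_1 ≅ Z^10, C_2 ≅ Z^2.

The boundary map ∂_1: C_1 → C_0 is given by ∂[p,q] = [q] − [p].
This gives a 7×10 integer matrix of rank 6; reducing to Smith normal form yields diagonal entries (1,1,1,1,1,1).

∂_2: C_2 → C_1 maps a triangle to the signed sum of its edges. For instance
  ∂aeg = eg − ag + ae,
  ∂deg = eg − dg + de.
The 10×2 boundary matrix has rank 2 and Smith normal form diag(1,1).

Now H_k = ker ∂_k / im ∂_{k+1}, so:

  H_0: rank C_0 − rank ∂_1 = 7 − 6 = 1, and the invariant factors of ∂_1 are all 1, so H_0 = Z.
  H_1: rank ker ∂_1 − rank ∂_2 = (10 − 6) − 2 = 2, and the invariant factors of ∂_2 are all 1, so H_1 = Z^2.
  H_2: rank ker ∂_2 − rank ∂_3 = (2 − 2) − 0 = 0, and there is no ∂_3, so H_2 = 0.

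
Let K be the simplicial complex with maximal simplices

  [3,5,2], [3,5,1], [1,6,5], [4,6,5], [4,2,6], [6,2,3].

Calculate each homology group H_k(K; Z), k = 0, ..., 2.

H_0 = Z,  H_1 = Z,  H_2 = 0.

Order the vertices as 1 < 2 < 3 < 4 < 5 < 6. Listing each simplex with vertices in this order, K has dimension 2 with simplices:

  0-simplices (6): [1], [2], [3], [4], [5], [6]
  1-simplices (12): [1,3], [1,5], [1,6], [2,3], [2,4], [2,5], [2,6], [3,5], [3,6], [4,5], [4,6], [5,6]
  2-simplices (6): [1,3,5], [1,5,6], [2,3,5], [2,3,6], [2,4,6], [4,5,6]

so the chain groups are C_0 ≅ Z^6, C_1 ≅ Z^12, C_2 ≅ Z^6.

∂_1: C_1 → C_0 maps an edge to its endpoints' difference, ∂[p,q] = q − p.
The 6×12 boundary matrix has rank 5 and Smith normal form diag(1,1,1,1,1).

Boundary ∂_2: C_2 → C_1 sends each 2-simplex [p,q,r] to [q,r] − [p,r] + [p,q]. For instance
  ∂[4,5,6] = [5,6] − [4,6] + [4,5],
  ∂[2,3,5] = [3,5] − [2,5] + [2,3].
As a 12×6 matrix over Z this has rank 6, with invariant factors (1,1,1,1,1,1).

Reading off H_k = ker ∂_k / im ∂_{k+1}:

  H_0: rank C_0 − rank ∂_1 = 6 − 5 = 1, and the invariant factors of ∂_1 are all 1, so H_0 = Z.
  H_1: rank ker ∂_1 − rank ∂_2 = (12 − 5) − 6 = 1, and the invariant factors of ∂_2 are all 1, so H_1 = Z.
  H_2: rank ker ∂_2 − rank ∂_3 = (6 − 6) − 0 = 0, and there is no ∂_3, so H_2 = 0.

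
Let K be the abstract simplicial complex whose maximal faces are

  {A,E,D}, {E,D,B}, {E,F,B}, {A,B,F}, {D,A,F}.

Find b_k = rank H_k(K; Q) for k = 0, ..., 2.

Take the total order A < B < D < E < F on the vertex set. Then K (dimension 2) consists of the simplices:

  0-simplices (5): A, B, D, E, F
  1-simplices (10): AB, AD, AE, AF, BD, BE, BF, DE, DF, EF
  2-simplices (5): ABF, ADE, ADF, BDE, BEF

giving chain groups C_0 ≅ Z^5, C_1 ≅ Z^10, C_2 ≅ Z^5.

The boundary map ∂_1: C_1 → C_0 sends each edge [p,q] (with p < q) to q − p.
The 5×10 boundary matrix has rank 4 and Smith normal form diag(1,1,1,1).

Boundary ∂_2: C_2 → C_1 sends each 2-simplex [p,q,r] to [q,r] − [p,r] + [p,q]. For instance
  ∂ADE = DE − AE + AD,
  ∂ADF = DF − AF + AD.
As a 10×5 matrix over Z this has rank 5, with invariant factors (1,1,1,1,1).

Computing H_k = (kernel of ∂_k) / (image of ∂_{k+1}):

  H_0: rank C_0 − rank ∂_1 = 5 − 4 = 1, and the invariant factors of ∂_1 are all 1, so H_0 ≅ Z.
  H_1: rank ker ∂_1 − rank ∂_2 = (10 − 4) − 5 = 1, and the invariant factors of ∂_2 are all 1, so H_1 ≅ Z.
  H_2: rank ker ∂_2 − rank ∂_3 = (5 − 5) − 0 = 0, and there is no ∂_3, so H_2 ≅ 0.

As a check, the Euler characteristic is 5 − 10 + 5 = 0, which agrees with 1 − 1 + 0 = 0.

Hence the Betti numbers are b_0 = 1, b_1 = 1, b_2 = 0.

b_0 = 1, b_1 = 1, b_2 = 0.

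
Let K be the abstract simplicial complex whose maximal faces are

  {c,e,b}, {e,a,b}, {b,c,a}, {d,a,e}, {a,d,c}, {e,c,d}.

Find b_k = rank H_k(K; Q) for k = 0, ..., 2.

b_0 = 1, b_1 = 0, b_2 = 1.

Fix the vertex order a < b < c < d < e and write every simplex with vertices in increasing order. Then dim K = 2 and the simplices of K are:

  0-simplices (5): a, b, c, d, e
  1-simplices (9): ab, ac, ad, ae, bc, be, cd, ce, de
  2-simplices (6): abc, abe, acd, ade, bce, cde

Hence C_0 ≅ Z^5, C_1 ≅ Z^9, C_2 ≅ Z^6.

The boundary map ∂_1: C_1 → C_0 maps an edge to its endpoints' difference, ∂[p,q] = q − p. For instance
  ∂ad = d − a.
This gives a 5×9 integer matrix of rank 4; reducing to Smith normal form yields diagonal entries (1,1,1,1).

Boundary ∂_2: C_2 → C_1 maps a triangle to the signed sum of its edges. For instance
  ∂bce = ce − be + bc,
  ∂abe = be − ae + ab.
The 9×6 boundary matrix has rank 5 and Smith normal form diag(1,1,1,1,1).

From H_k ≅ ker(∂_k) / im(∂_{k+1}) we obtain:

  H_0: rank C_0 − rank ∂_1 = 5 − 4 = 1, and the invariant factors of ∂_1 are all 1, so H_0 = Z.
  H_1: rank ker ∂_1 − rank ∂_2 = (9 − 4) − 5 = 0, and the invariant factors of ∂_2 are all 1, so H_1 = 0.
  H_2: rank ker ∂_2 − rank ∂_3 = (6 − 5) − 0 = 1, and there is no ∂_3, so H_2 = Z.

(K is a triangulation of the 2-sphere S^2.)

Hence the Betti numbers are b_0 = 1, b_1 = 0, b_2 = 1.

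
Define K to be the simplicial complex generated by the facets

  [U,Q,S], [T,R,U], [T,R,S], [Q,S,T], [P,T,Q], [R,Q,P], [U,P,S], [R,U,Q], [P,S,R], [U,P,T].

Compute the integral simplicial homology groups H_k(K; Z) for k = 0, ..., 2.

We work with the vertex ordering P < Q < R < S < T < U. The simplices of K, each written with vertices in increasing order, are:

  0-simplices (6): P, Q, R, S, T, U
  1-simplices (15): PQ, PR, PS, PT, PU, QR, QS, QT, QU, RS, RT, RU, ST, SU, TU
  2-simplices (10): PQR, PQT, PRS, PSU, PTU, QRU, QST, QSU, RST, RTU

giving chain groups C_0 ≅ Z^6, C_1 ≅ Z^15, C_2 ≅ Z^10.

Boundary ∂_1: C_1 → C_0 maps an edge to its endpoints' difference, ∂[p,q] = q − p.
The 6×15 boundary matrix has rank 5 and Smith normal form diag(1,1,1,1,1).

∂_2: C_2 → C_1 sends each 2-simplex [p,q,r] to [q,r] − [p,r] + [p,q]. For instance
  ∂PSU = SU − PU + PS,
  ∂RTU = TU − RU + RT.
This gives a 15×10 integer matrix of rank 10; reducing to Smith normal form yields diagonal entries (1,1,1,1,1,1,1,1,1,2).

From H_k ≅ ker(∂_k) / im(∂_{k+1}) we obtain:

  H_0: rank C_0 − rank ∂_1 = 6 − 5 = 1, and the invariant factors of ∂_1 are all 1, so H_0 = Z.
  H_1: rank ker ∂_1 − rank ∂_2 = (15 − 5) − 10 = 0, and ∂_2 has invariant factor 2 > 1, so H_1 = Z/2.
  H_2: rank ker ∂_2 − rank ∂_3 = (10 − 10) − 0 = 0, and there is no ∂_3, so H_2 = 0.

H_0 ≅ Z,  H_1 ≅ Z/2,  H_2 = 0.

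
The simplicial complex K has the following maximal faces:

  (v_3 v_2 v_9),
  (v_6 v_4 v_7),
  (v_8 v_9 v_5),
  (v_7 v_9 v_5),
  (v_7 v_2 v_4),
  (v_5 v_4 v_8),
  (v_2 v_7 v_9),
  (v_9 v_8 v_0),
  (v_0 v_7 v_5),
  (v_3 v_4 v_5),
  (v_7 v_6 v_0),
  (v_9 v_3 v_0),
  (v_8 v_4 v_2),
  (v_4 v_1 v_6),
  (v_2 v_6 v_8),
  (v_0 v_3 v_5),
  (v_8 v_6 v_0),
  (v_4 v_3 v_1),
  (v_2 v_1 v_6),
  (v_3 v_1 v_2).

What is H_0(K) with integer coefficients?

H_0 = Z.

We work with the vertex ordering v_0 < v_1 < v_2 < v_3 < v_4 < v_5 < v_6 < v_7 < v_8 < v_9. The simplices of K, each written with vertices in increasing order, are:

  0-simplices (10): [v_0], [v_1], [v_2], [v_3], [v_4], [v_5], [v_6], [v_7], [v_8], [v_9]
  1-simplices (30): (30 of them)
  2-simplices (20): (20 of them)

giving chain groups C_0 ≅ Z^10, C_1 ≅ Z^30, C_2 ≅ Z^20.

Boundary ∂_1: C_1 → C_0 maps an edge to its endpoints' difference, ∂[p,q] = q − p. For instance
  ∂[v_1,v_2] = [v_2] − [v_1].
This gives a 10×30 integer matrix of rank 9; reducing to Smith normal form yields diagonal entries (1,1,1,1,1,1,1,1,1).

The boundary map ∂_2: C_2 → C_1 maps a triangle to the signed sum of its edges. For instance
  ∂[v_2,v_4,v_8] = [v_4,v_8] − [v_2,v_8] + [v_2,v_4],
  ∂[v_3,v_4,v_5] = [v_4,v_5] − [v_3,v_5] + [v_3,v_4].
The 30×20 boundary matrix has rank 20 and Smith normal form diag(1,1,1,1,1,1,1,1,1,1,1,1,1,1,1,1,1,1,1,2).

Now H_k = ker ∂_k / im ∂_{k+1}, so:

  H_0: rank C_0 − rank ∂_1 = 10 − 9 = 1, and the invariant factors of ∂_1 are all 1, so H_0 ≅ Z.

(K is a triangulation of the Klein bottle.)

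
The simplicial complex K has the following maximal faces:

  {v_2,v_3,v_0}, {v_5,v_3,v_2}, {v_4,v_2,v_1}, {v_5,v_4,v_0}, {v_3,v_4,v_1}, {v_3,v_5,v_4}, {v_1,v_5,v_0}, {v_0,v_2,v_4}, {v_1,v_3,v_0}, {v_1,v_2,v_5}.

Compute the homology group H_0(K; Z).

Take the total order v_0 < v_1 < v_2 < v_3 < v_4 < v_5 on the vertex set. Then K (dimension 2) consists of the simplices:

  0-simplices (6): [v_0], [v_1], [v_2], [v_3], [v_4], [v_5]
  1-simplices (15): (15 of them)
  2-simplices (10): [v_0,v_1,v_3], [v_0,v_1,v_5], [v_0,v_2,v_3], [v_0,v_2,v_4], [v_0,v_4,v_5], [v_1,v_2,v_4], [v_1,v_2,v_5], [v_1,v_3,v_4], [v_2,v_3,v_5], [v_3,v_4,v_5]

giving chain groups C_0 ≅ Z^6, C_1 ≅ Z^15, C_2 ≅ Z^10.

The boundary map ∂_1: C_1 → C_0 maps an edge to its endpoints' difference, ∂[p,q] = q − p. For instance
  ∂[v_1,v_2] = [v_2] − [v_1].
This gives a 6×15 integer matrix of rank 5; reducing to Smith normal form yields diagonal entries (1,1,1,1,1).

The boundary map ∂_2: C_2 → C_1 sends each 2-simplex [p,q,r] to [q,r] − [p,r] + [p,q]. For instance
  ∂[v_1,v_2,v_5] = [v_2,v_5] − [v_1,v_5] + [v_1,v_2],
  ∂[v_0,v_4,v_5] = [v_4,v_5] − [v_0,v_5] + [v_0,v_4].
As a 15×10 matrix over Z this has rank 10, with invariant factors (1,1,1,1,1,1,1,1,1,2).

Now H_k = ker ∂_k / im ∂_{k+1}, so:

  H_0: rank C_0 − rank ∂_1 = 6 − 5 = 1, and the invariant factors of ∂_1 are all 1, so H_0 = Z.

(K is a triangulation of the real projective plane RP^2.)

H_0 = Z.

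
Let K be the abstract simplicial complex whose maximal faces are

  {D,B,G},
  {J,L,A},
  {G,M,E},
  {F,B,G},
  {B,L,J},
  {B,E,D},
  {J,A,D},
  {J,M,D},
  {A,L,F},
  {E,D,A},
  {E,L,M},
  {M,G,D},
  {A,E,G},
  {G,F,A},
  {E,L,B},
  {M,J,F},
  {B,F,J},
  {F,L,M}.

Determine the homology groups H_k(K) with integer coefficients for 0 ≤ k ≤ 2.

H_0 ≅ Z,  H_1 ≅ Z ⊕ Z/2,  H_2 = 0.

We work with the vertex ordering A < B < D < E < F < G < J < L < M. The simplices of K, each written with vertices in increasing order, are:

  0-simplices (9): A, B, D, E, F, G, J, L, M
  1-simplices (27): AD, AE, AF, AG, AJ, AL, BD, BE, BF, BG, BJ, BL, DE, DG, DJ, DM, EG, EL, EM, FG, FJ, FL, FM, GM, JL, JM, LM
  2-simplices (18): ADE, ADJ, AEG, AFG, AFL, AJL, BDE, BDG, BEL, BFG, BFJ, BJL, DGM, DJM, EGM, ELM, FJM, FLM

so the chain groups are C_0 ≅ Z^9, C_1 ≅ Z^27, C_2 ≅ Z^18.

The boundary map ∂_1: C_1 → C_0 is given by ∂[p,q] = [q] − [p]. For instance
  ∂DJ = J − D.
This gives a 9×27 integer matrix of rank 8; reducing to Smith normal form yields diagonal entries (1,1,1,1,1,1,1,1).

Boundary ∂_2: C_2 → C_1 sends each 2-simplex [p,q,r] to [q,r] − [p,r] + [p,q]. For instance
  ∂ADJ = DJ − AJ + AD,
  ∂FLM = LM − FM + FL.
As a 27×18 matrix over Z this has rank 18, with invariant factors (1,1,1,1,1,1,1,1,1,1,1,1,1,1,1,1,1,2).

Now H_k = ker ∂_k / im ∂_{k+1}, so:

  H_0: rank C_0 − rank ∂_1 = 9 − 8 = 1, and the invariant factors of ∂_1 are all 1, so H_0 = Z.
  H_1: rank ker ∂_1 − rank ∂_2 = (27 − 8) − 18 = 1, and ∂_2 has invariant factor 2 > 1, so H_1 = Z ⊕ Z/2.
  H_2: rank ker ∂_2 − rank ∂_3 = (18 − 18) − 0 = 0, and there is no ∂_3, so H_2 = 0.

(K is a triangulation of the Klein bottle.)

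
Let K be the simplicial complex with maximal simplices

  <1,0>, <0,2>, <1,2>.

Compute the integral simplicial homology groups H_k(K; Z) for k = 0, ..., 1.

K has 3 vertices, 3 edges.
rank ∂_0 = 0, rank ∂_1 = 2 ⇒ b_0 = 3 − 0 − 2 = 1; all invariant factors of ∂_1 are 1 so no torsion. So H_0 = Z.
rank ∂_1 = 2, rank ∂_2 = 0 ⇒ b_1 = 3 − 2 − 0 = 1. So H_1 = Z.

H_0 ≅ Z,  H_1 ≅ Z.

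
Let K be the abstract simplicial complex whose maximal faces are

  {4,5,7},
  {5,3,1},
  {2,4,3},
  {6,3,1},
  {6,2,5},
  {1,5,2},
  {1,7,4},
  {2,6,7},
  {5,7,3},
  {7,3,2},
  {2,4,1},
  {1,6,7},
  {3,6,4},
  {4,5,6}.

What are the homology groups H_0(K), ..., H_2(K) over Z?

We work with the vertex ordering 1 < 2 < 3 < 4 < 5 < 6 < 7. The simplices of K, each written with vertices in increasing order, are:

  0-simplices (7): [1], [2], [3], [4], [5], [6], [7]
  1-simplices (21): [1,2], [1,3], [1,4], [1,5], [1,6], [1,7], [2,3], [2,4], [2,5], [2,6], [2,7], [3,4], [3,5], [3,6], [3,7], [4,5], [4,6], [4,7], [5,6], [5,7], [6,7]
  2-simplices (14): [1,2,4], [1,2,5], [1,3,5], [1,3,6], [1,4,7], [1,6,7], [2,3,4], [2,3,7], [2,5,6], [2,6,7], [3,4,6], [3,5,7], [4,5,6], [4,5,7]

Hence C_0 ≅ Z^7, C_1 ≅ Z^21, C_2 ≅ Z^14.

∂_1: C_1 → C_0 sends each edge [p,q] (with p < q) to q − p. For instance
  ∂[2,6] = [6] − [2].
As a 7×21 matrix over Z this has rank 6, with invariant factors (1,1,1,1,1,1).

Boundary ∂_2: C_2 → C_1 acts by ∂[p,q,r] = [q,r] − [p,r] + [p,q]. For instance
  ∂[2,3,4] = [3,4] − [2,4] + [2,3],
  ∂[1,3,5] = [3,5] − [1,5] + [1,3].
This gives a 21×14 integer matrix of rank 13; reducing to Smith normal form yields diagonal entries (1,1,1,1,1,1,1,1,1,1,1,1,1).

Computing H_k = (kernel of ∂_k) / (image of ∂_{k+1}):

  H_0: rank C_0 − rank ∂_1 = 7 − 6 = 1, and the invariant factors of ∂_1 are all 1, so H_0 ≅ Z.
  H_1: rank ker ∂_1 − rank ∂_2 = (21 − 6) − 13 = 2, and the invariant factors of ∂_2 are all 1, so H_1 ≅ Z^2.
  H_2: rank ker ∂_2 − rank ∂_3 = (14 − 13) − 0 = 1, and there is no ∂_3, so H_2 ≅ Z.

H_0 ≅ Z,  H_1 ≅ Z^2,  H_2 ≅ Z.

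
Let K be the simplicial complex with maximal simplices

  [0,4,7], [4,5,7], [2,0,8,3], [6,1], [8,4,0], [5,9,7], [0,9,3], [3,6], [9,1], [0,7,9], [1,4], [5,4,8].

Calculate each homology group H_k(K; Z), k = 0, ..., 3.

H_0 ≅ Z,  H_1 ≅ Z^2,  H_2 = 0,  H_3 = 0.

Take the total order 0 < 1 < 2 < 3 < 4 < 5 < 6 < 7 < 8 < 9 on the vertex set. Then K (dimension 3) consists of the simplices:

  0-simplices (10): [0], [1], [2], [3], [4], [5], [6], [7], [8], [9]
  1-simplices (21): [0,2], [0,3], [0,4], [0,7], [0,8], [0,9], [1,4], [1,6], [1,9], [2,3], [2,8], [3,6], [3,8], [3,9], [4,5], [4,7], [4,8], [5,7], [5,8], [5,9], [7,9]
  2-simplices (11): [0,2,3], [0,2,8], [0,3,8], [0,3,9], [0,4,7], [0,4,8], [0,7,9], [2,3,8], [4,5,7], [4,5,8], [5,7,9]
  3-simplices (1): [0,2,3,8]

so the chain groups are C_0 ≅ Z^10, C_1 ≅ Z^21, C_2 ≅ Z^11, C_3 ≅ Z^1.

The boundary map ∂_1: C_1 → C_0 sends each edge [p,q] (with p < q) to q − p. For instance
  ∂[3,9] = [9] − [3].
The 10×21 boundary matrix has rank 9 and Smith normal form diag(1,1,1,1,1,1,1,1,1).

Boundary ∂_2: C_2 → C_1 maps a triangle to the signed sum of its edges. For instance
  ∂[0,2,3] = [2,3] − [0,3] + [0,2],
  ∂[5,7,9] = [7,9] − [5,9] + [5,7].
This gives a 21×11 integer matrix of rank 10; reducing to Smith normal form yields diagonal entries (1,1,1,1,1,1,1,1,1,1).

∂_3: C_3 → C_2 sends each 3-simplex σ to the alternating sum Σ_i (−1)^i (σ with its i-th vertex removed). For instance
  ∂[0,2,3,8] = [2,3,8] − [0,3,8] + [0,2,8] − [0,2,3].
The 11×1 boundary matrix has rank 1 and Smith normal form diag(1).

Now H_k = ker ∂_k / im ∂_{k+1}, so:

  H_0: rank C_0 − rank ∂_1 = 10 − 9 = 1, and the invariant factors of ∂_1 are all 1, so H_0 ≅ Z.
  H_1: rank ker ∂_1 − rank ∂_2 = (21 − 9) − 10 = 2, and the invariant factors of ∂_2 are all 1, so H_1 ≅ Z^2.
  H_2: rank ker ∂_2 − rank ∂_3 = (11 − 10) − 1 = 0, and the invariant factors of ∂_3 are all 1, so H_2 ≅ 0.
  H_3: rank ker ∂_3 − rank ∂_4 = (1 − 1) − 0 = 0, and there is no ∂_4, so H_3 ≅ 0.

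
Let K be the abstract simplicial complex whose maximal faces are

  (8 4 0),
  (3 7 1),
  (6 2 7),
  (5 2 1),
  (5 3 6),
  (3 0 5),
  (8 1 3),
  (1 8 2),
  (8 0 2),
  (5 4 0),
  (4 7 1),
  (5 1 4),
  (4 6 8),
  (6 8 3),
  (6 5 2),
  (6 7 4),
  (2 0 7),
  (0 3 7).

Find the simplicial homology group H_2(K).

K has 9 vertices, 27 edges, 18 triangles.
rank ∂_2 = 17, rank ∂_3 = 0 ⇒ b_2 = 18 − 17 − 0 = 1. So H_2 = Z.

H_2 = Z.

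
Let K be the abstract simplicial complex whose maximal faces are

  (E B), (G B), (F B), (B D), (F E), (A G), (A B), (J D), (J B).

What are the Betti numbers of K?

K has 7 vertices, 9 edges.
rank ∂_0 = 0, rank ∂_1 = 6 ⇒ b_0 = 7 − 0 − 6 = 1; all invariant factors of ∂_1 are 1 so no torsion. So H_0 = Z.
rank ∂_1 = 6, rank ∂_2 = 0 ⇒ b_1 = 9 − 6 − 0 = 3. So H_1 = Z^3.

b_0 = 1, b_1 = 3.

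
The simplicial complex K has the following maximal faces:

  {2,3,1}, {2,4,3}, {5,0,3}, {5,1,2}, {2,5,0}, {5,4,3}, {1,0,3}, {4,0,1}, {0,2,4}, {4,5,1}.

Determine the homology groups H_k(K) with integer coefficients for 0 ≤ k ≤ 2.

H_0 = Z,  H_1 = Z_2,  H_2 = 0.

Order the vertices as 0 < 1 < 2 < 3 < 4 < 5. Listing each simplex with vertices in this order, K has dimension 2 with simplices:

  0-simplices (6): [0], [1], [2], [3], [4], [5]
  1-simplices (15): [0,1], [0,2], [0,3], [0,4], [0,5], [1,2], [1,3], [1,4], [1,5], [2,3], [2,4], [2,5], [3,4], [3,5], [4,5]
  2-simplices (10): [0,1,3], [0,1,4], [0,2,4], [0,2,5], [0,3,5], [1,2,3], [1,2,5], [1,4,5], [2,3,4], [3,4,5]

Hence C_0 ≅ Z^6, C_1 ≅ Z^15, C_2 ≅ Z^10.

Boundary ∂_1: C_1 → C_0 sends each edge [p,q] (with p < q) to q − p. For instance
  ∂[3,4] = [4] − [3].
The resulting 6×15 matrix has rank 5, and its Smith normal form has invariant factors (1,1,1,1,1).

∂_2: C_2 → C_1 acts by ∂[p,q,r] = [q,r] − [p,r] + [p,q]. For instance
  ∂[1,2,5] = [2,5] − [1,5] + [1,2],
  ∂[0,1,3] = [1,3] − [0,3] + [0,1].
The 15×10 boundary matrix has rank 10 and Smith normal form diag(1,1,1,1,1,1,1,1,1,2).

Now H_k = ker ∂_k / im ∂_{k+1}, so:

  H_0: rank C_0 − rank ∂_1 = 6 − 5 = 1, and the invariant factors of ∂_1 are all 1, so H_0 ≅ Z.
  H_1: rank ker ∂_1 − rank ∂_2 = (15 − 5) − 10 = 0, and ∂_2 has invariant factor 2 > 1, so H_1 ≅ Z_2.
  H_2: rank ker ∂_2 − rank ∂_3 = (10 − 10) − 0 = 0, and there is no ∂_3, so H_2 ≅ 0.

As a check, the Euler characteristic is 6 − 15 + 10 = 1, which agrees with 1 − 0 + 0 = 1.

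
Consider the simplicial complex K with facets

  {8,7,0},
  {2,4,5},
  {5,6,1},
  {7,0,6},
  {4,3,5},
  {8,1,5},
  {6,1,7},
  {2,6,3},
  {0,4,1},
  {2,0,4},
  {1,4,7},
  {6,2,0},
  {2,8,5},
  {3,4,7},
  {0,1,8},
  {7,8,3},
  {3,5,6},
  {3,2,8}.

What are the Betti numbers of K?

b_0 = 1, b_1 = 1, b_2 = 0.

K has 9 vertices, 27 edges, 18 triangles.
rank ∂_0 = 0, rank ∂_1 = 8 ⇒ b_0 = 9 − 0 − 8 = 1; all invariant factors of ∂_1 are 1 so no torsion. So H_0 ≅ Z.
rank ∂_1 = 8, rank ∂_2 = 18 ⇒ b_1 = 27 − 8 − 18 = 1; ∂_2 has invariant factor(s) [2] giving torsion. So H_1 ≅ Z ⊕ Z/2.
rank ∂_2 = 18, rank ∂_3 = 0 ⇒ b_2 = 18 − 18 − 0 = 0. So H_2 ≅ 0.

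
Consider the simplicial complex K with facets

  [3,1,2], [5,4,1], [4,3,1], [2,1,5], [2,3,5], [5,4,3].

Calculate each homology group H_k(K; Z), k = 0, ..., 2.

Take the total order 1 < 2 < 3 < 4 < 5 on the vertex set. Then K (dimension 2) consists of the simplices:

  0-simplices (5): [1], [2], [3], [4], [5]
  1-simplices (9): [1,2], [1,3], [1,4], [1,5], [2,3], [2,5], [3,4], [3,5], [4,5]
  2-simplices (6): [1,2,3], [1,2,5], [1,3,4], [1,4,5], [2,3,5], [3,4,5]

so the chain groups are C_0 ≅ Z^5, C_1 ≅ Z^9, C_2 ≅ Z^6.

Boundary ∂_1: C_1 → C_0 sends each edge [p,q] (with p < q) to q − p. For instance
  ∂[2,3] = [3] − [2].
The resulting 5×9 matrix has rank 4, and its Smith normal form has invariant factors (1,1,1,1).

Boundary ∂_2: C_2 → C_1 sends each 2-simplex [p,q,r] to [q,r] − [p,r] + [p,q]. For instance
  ∂[1,3,4] = [3,4] − [1,4] + [1,3],
  ∂[1,2,5] = [2,5] − [1,5] + [1,2].
This gives a 9×6 integer matrix of rank 5; reducing to Smith normal form yields diagonal entries (1,1,1,1,1).

Now H_k = ker ∂_k / im ∂_{k+1}, so:

  H_0: rank C_0 − rank ∂_1 = 5 − 4 = 1, and the invariant factors of ∂_1 are all 1, so H_0 = Z.
  H_1: rank ker ∂_1 − rank ∂_2 = (9 − 4) − 5 = 0, and the invariant factors of ∂_2 are all 1, so H_1 = 0.
  H_2: rank ker ∂_2 − rank ∂_3 = (6 − 5) − 0 = 1, and there is no ∂_3, so H_2 = Z.

As a check, the Euler characteristic is 5 − 9 + 6 = 2, which agrees with 1 − 0 + 1 = 2.

H_0 = Z,  H_1 = 0,  H_2 = Z.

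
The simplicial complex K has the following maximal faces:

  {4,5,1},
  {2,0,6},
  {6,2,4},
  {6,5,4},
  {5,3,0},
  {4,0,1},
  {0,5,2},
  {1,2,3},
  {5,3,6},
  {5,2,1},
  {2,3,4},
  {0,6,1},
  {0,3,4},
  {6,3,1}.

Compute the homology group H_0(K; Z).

We work with the vertex ordering 0 < 1 < 2 < 3 < 4 < 5 < 6. The simplices of K, each written with vertices in increasing order, are:

  0-simplices (7): [0], [1], [2], [3], [4], [5], [6]
  1-simplices (21): [0,1], [0,2], [0,3], [0,4], [0,5], [0,6], [1,2], [1,3], [1,4], [1,5], [1,6], [2,3], [2,4], [2,5], [2,6], [3,4], [3,5], [3,6], [4,5], [4,6], [5,6]
  2-simplices (14): [0,1,4], [0,1,6], [0,2,5], [0,2,6], [0,3,4], [0,3,5], [1,2,3], [1,2,5], [1,3,6], [1,4,5], [2,3,4], [2,4,6], [3,5,6], [4,5,6]

Hence C_0 ≅ Z^7, C_1 ≅ Z^21, C_2 ≅ Z^14.

∂_1: C_1 → C_0 is given by ∂[p,q] = [q] − [p].
This gives a 7×21 integer matrix of rank 6; reducing to Smith normal form yields diagonal entries (1,1,1,1,1,1).

∂_2: C_2 → C_1 maps a triangle to the signed sum of its edges. For instance
  ∂[1,2,3] = [2,3] − [1,3] + [1,2],
  ∂[2,3,4] = [3,4] − [2,4] + [2,3].
The resulting 21×14 matrix has rank 13, and its Smith normal form has invariant factors (1,1,1,1,1,1,1,1,1,1,1,1,1).

Now H_k = ker ∂_k / im ∂_{k+1}, so:

  H_0: rank C_0 − rank ∂_1 = 7 − 6 = 1, and the invariant factors of ∂_1 are all 1, so H_0 = Z.

(K is a triangulation of the torus T^2.)

H_0 = Z.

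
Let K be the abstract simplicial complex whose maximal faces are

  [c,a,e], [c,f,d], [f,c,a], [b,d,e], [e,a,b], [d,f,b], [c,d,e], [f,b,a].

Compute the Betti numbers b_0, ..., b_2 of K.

b_0 = 1, b_1 = 0, b_2 = 1.

We work with the vertex ordering a < b < c < d < e < f. The simplices of K, each written with vertices in increasing order, are:

  0-simplices (6): a, b, c, d, e, f
  1-simplices (12): ab, ac, ae, af, bd, be, bf, cd, ce, cf, de, df
  2-simplices (8): abe, abf, ace, acf, bde, bdf, cde, cdf

so the chain groups are C_0 ≅ Z^6, C_1 ≅ Z^12, C_2 ≅ Z^8.

∂_1: C_1 → C_0 is given by ∂[p,q] = [q] − [p]. For instance
  ∂bf = f − b.
As a 6×12 matrix over Z this has rank 5, with invariant factors (1,1,1,1,1).

The boundary map ∂_2: C_2 → C_1 sends each 2-simplex [p,q,r] to [q,r] − [p,r] + [p,q]. For instance
  ∂abf = bf − af + ab,
  ∂abe = be − ae + ab.
As a 12×8 matrix over Z this has rank 7, with invariant factors (1,1,1,1,1,1,1).

Computing H_k = (kernel of ∂_k) / (image of ∂_{k+1}):

  H_0: rank C_0 − rank ∂_1 = 6 − 5 = 1, and the invariant factors of ∂_1 are all 1, so H_0 ≅ Z.
  H_1: rank ker ∂_1 − rank ∂_2 = (12 − 5) − 7 = 0, and the invariant factors of ∂_2 are all 1, so H_1 ≅ 0.
  H_2: rank ker ∂_2 − rank ∂_3 = (8 − 7) − 0 = 1, and there is no ∂_3, so H_2 ≅ Z.

Hence the Betti numbers are b_0 = 1, b_1 = 0, b_2 = 1.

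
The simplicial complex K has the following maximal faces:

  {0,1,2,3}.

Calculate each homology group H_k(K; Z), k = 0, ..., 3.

H_0 = Z,  H_1 = 0,  H_2 = 0,  H_3 = 0.

Fix the vertex order 0 < 1 < 2 < 3 and write every simplex with vertices in increasing order. Then dim K = 3 and the simplices of K are:

  0-simplices (4): [0], [1], [2], [3]
  1-simplices (6): [0,1], [0,2], [0,3], [1,2], [1,3], [2,3]
  2-simplices (4): [0,1,2], [0,1,3], [0,2,3], [1,2,3]
  3-simplices (1): [0,1,2,3]

so the chain groups are C_0 ≅ Z^4, C_1 ≅ Z^6, C_2 ≅ Z^4, C_3 ≅ Z^1.

Boundary ∂_1: C_1 → C_0 maps an edge to its endpoints' difference, ∂[p,q] = q − p. For instance
  ∂[2,3] = [3] − [2].
The 4×6 boundary matrix has rank 3 and Smith normal form diag(1,1,1).

Boundary ∂_2: C_2 → C_1 maps a triangle to the signed sum of its edges. For instance
  ∂[1,2,3] = [2,3] − [1,3] + [1,2],
  ∂[0,1,2] = [1,2] − [0,2] + [0,1].
This gives a 6×4 integer matrix of rank 3; reducing to Smith normal form yields diagonal entries (1,1,1).

The boundary map ∂_3: C_3 → C_2 sends each 3-simplex σ to the alternating sum Σ_i (−1)^i (σ with its i-th vertex removed). For instance
  ∂[0,1,2,3] = [1,2,3] − [0,2,3] + [0,1,3] − [0,1,2].
The 4×1 boundary matrix has rank 1 and Smith normal form diag(1).

Computing H_k = (kernel of ∂_k) / (image of ∂_{k+1}):

  H_0: rank C_0 − rank ∂_1 = 4 − 3 = 1, and the invariant factors of ∂_1 are all 1, so H_0 ≅ Z.
  H_1: rank ker ∂_1 − rank ∂_2 = (6 − 3) − 3 = 0, and the invariant factors of ∂_2 are all 1, so H_1 ≅ 0.
  H_2: rank ker ∂_2 − rank ∂_3 = (4 − 3) − 1 = 0, and the invariant factors of ∂_3 are all 1, so H_2 ≅ 0.
  H_3: rank ker ∂_3 − rank ∂_4 = (1 − 1) − 0 = 0, and there is no ∂_4, so H_3 ≅ 0.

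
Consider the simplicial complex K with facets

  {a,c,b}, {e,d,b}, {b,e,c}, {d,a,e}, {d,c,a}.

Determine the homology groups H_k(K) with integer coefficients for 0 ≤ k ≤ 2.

We work with the vertex ordering a < b < c < d < e. The simplices of K, each written with vertices in increasing order, are:

  0-simplices (5): a, b, c, d, e
  1-simplices (10): ab, ac, ad, ae, bc, bd, be, cd, ce, de
  2-simplices (5): abc, acd, ade, bce, bde

giving chain groups C_0 ≅ Z^5, C_1 ≅ Z^10, C_2 ≅ Z^5.

Boundary ∂_1: C_1 → C_0 maps an edge to its endpoints' difference, ∂[p,q] = q − p. For instance
  ∂ad = d − a.
This gives a 5×10 integer matrix of rank 4; reducing to Smith normal form yields diagonal entries (1,1,1,1).

The boundary map ∂_2: C_2 → C_1 maps a triangle to the signed sum of its edges. For instance
  ∂abc = bc − ac + ab,
  ∂acd = cd − ad + ac.
The resulting 10×5 matrix has rank 5, and its Smith normal form has invariant factors (1,1,1,1,1).

Computing H_k = (kernel of ∂_k) / (image of ∂_{k+1}):

  H_0: rank C_0 − rank ∂_1 = 5 − 4 = 1, and the invariant factors of ∂_1 are all 1, so H_0 = Z.
  H_1: rank ker ∂_1 − rank ∂_2 = (10 − 4) − 5 = 1, and the invariant factors of ∂_2 are all 1, so H_1 = Z.
  H_2: rank ker ∂_2 − rank ∂_3 = (5 − 5) − 0 = 0, and there is no ∂_3, so H_2 = 0.

As a check, the Euler characteristic is 5 − 10 + 5 = 0, which agrees with 1 − 1 + 0 = 0.

H_0 = Z,  H_1 = Z,  H_2 = 0.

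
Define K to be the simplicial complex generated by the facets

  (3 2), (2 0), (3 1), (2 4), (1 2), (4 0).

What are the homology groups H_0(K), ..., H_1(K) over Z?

Order the vertices as 0 < 1 < 2 < 3 < 4. Listing each simplex with vertices in this order, K has dimension 1 with simplices:

  0-simplices (5): [0], [1], [2], [3], [4]
  1-simplices (6): [0,2], [0,4], [1,2], [1,3], [2,3], [2,4]

so the chain groups are C_0 ≅ Z^5, C_1 ≅ Z^6.

Boundary ∂_1: C_1 → C_0 sends each edge [p,q] (with p < q) to q − p.
This gives a 5×6 integer matrix of rank 4; reducing to Smith normal form yields diagonal entries (1,1,1,1).

From H_k ≅ ker(∂_k) / im(∂_{k+1}) we obtain:

  H_0: rank C_0 − rank ∂_1 = 5 − 4 = 1, and the invariant factors of ∂_1 are all 1, so H_0 = Z.
  H_1: rank ker ∂_1 − rank ∂_2 = (6 − 4) − 0 = 2, and there is no ∂_2, so H_1 = Z^2.

As a check, the Euler characteristic is 5 − 6 = -1, which agrees with 1 − 2 = -1.
(K is a triangulation of a wedge of 2 circles.)

H_0 ≅ Z,  H_1 ≅ Z^2.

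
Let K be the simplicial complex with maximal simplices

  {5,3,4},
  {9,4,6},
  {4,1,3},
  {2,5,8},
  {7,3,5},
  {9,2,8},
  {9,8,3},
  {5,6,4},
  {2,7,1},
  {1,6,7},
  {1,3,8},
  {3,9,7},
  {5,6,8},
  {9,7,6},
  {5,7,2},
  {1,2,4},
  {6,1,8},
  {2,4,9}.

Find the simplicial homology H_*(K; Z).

Take the total order 1 < 2 < 3 < 4 < 5 < 6 < 7 < 8 < 9 on the vertex set. Then K (dimension 2) consists of the simplices:

  0-simplices (9): [1], [2], [3], [4], [5], [6], [7], [8], [9]
  1-simplices (27): (27 of them)
  2-simplices (18): [1,2,4], [1,2,7], [1,3,4], [1,3,8], [1,6,7], [1,6,8], [2,4,9], [2,5,7], [2,5,8], [2,8,9], [3,4,5], [3,5,7], [3,7,9], [3,8,9], [4,5,6], [4,6,9], [5,6,8], [6,7,9]

Hence C_0 ≅ Z^9, C_1 ≅ Z^27, C_2 ≅ Z^18.

∂_1: C_1 → C_0 is given by ∂[p,q] = [q] − [p]. For instance
  ∂[5,7] = [7] − [5].
This gives a 9×27 integer matrix of rank 8; reducing to Smith normal form yields diagonal entries (1,1,1,1,1,1,1,1).

The boundary map ∂_2: C_2 → C_1 sends each 2-simplex [p,q,r] to [q,r] − [p,r] + [p,q]. For instance
  ∂[2,5,8] = [5,8] − [2,8] + [2,5],
  ∂[1,6,7] = [6,7] − [1,7] + [1,6].
As a 27×18 matrix over Z this has rank 17, with invariant factors (1,1,1,1,1,1,1,1,1,1,1,1,1,1,1,1,1).

Reading off H_k = ker ∂_k / im ∂_{k+1}:

  H_0: rank C_0 − rank ∂_1 = 9 − 8 = 1, and the invariant factors of ∂_1 are all 1, so H_0 = Z.
  H_1: rank ker ∂_1 − rank ∂_2 = (27 − 8) − 17 = 2, and the invariant factors of ∂_2 are all 1, so H_1 = Z^2.
  H_2: rank ker ∂_2 − rank ∂_3 = (18 − 17) − 0 = 1, and there is no ∂_3, so H_2 = Z.

(K is a triangulation of the torus T^2.)

H_0 ≅ Z,  H_1 ≅ Z^2,  H_2 ≅ Z.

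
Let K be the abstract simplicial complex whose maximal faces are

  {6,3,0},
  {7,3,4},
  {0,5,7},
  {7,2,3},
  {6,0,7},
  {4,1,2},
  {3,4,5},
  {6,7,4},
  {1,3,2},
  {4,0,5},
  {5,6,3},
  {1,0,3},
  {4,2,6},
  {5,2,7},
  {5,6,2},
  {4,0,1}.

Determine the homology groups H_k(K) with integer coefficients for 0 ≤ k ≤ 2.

K has 8 vertices, 24 edges, 16 triangles.
rank ∂_0 = 0, rank ∂_1 = 7 ⇒ b_0 = 8 − 0 − 7 = 1; all invariant factors of ∂_1 are 1 so no torsion. So H_0 = Z.
rank ∂_1 = 7, rank ∂_2 = 15 ⇒ b_1 = 24 − 7 − 15 = 2; all invariant factors of ∂_2 are 1 so no torsion. So H_1 = Z^2.
rank ∂_2 = 15, rank ∂_3 = 0 ⇒ b_2 = 16 − 15 − 0 = 1. So H_2 = Z.

H_0 ≅ Z,  H_1 ≅ Z^2,  H_2 ≅ Z.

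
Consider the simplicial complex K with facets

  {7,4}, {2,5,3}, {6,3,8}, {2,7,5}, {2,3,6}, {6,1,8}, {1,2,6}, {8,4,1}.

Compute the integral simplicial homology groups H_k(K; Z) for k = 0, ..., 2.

H_0 = Z,  H_1 = Z,  H_2 = 0.

Fix the vertex order 1 < 2 < 3 < 4 < 5 < 6 < 7 < 8 and write every simplex with vertices in increasing order. Then dim K = 2 and the simplices of K are:

  0-simplices (8): [1], [2], [3], [4], [5], [6], [7], [8]
  1-simplices (15): [1,2], [1,4], [1,6], [1,8], [2,3], [2,5], [2,6], [2,7], [3,5], [3,6], [3,8], [4,7], [4,8], [5,7], [6,8]
  2-simplices (7): [1,2,6], [1,4,8], [1,6,8], [2,3,5], [2,3,6], [2,5,7], [3,6,8]

giving chain groups C_0 ≅ Z^8, C_1 ≅ Z^15, C_2 ≅ Z^7.

The boundary map ∂_1: C_1 → C_0 is given by ∂[p,q] = [q] − [p].
The resulting 8×15 matrix has rank 7, and its Smith normal form has invariant factors (1,1,1,1,1,1,1).

∂_2: C_2 → C_1 sends each 2-simplex [p,q,r] to [q,r] − [p,r] + [p,q]. For instance
  ∂[1,4,8] = [4,8] − [1,8] + [1,4],
  ∂[1,6,8] = [6,8] − [1,8] + [1,6].
This gives a 15×7 integer matrix of rank 7; reducing to Smith normal form yields diagonal entries (1,1,1,1,1,1,1).

Now H_k = ker ∂_k / im ∂_{k+1}, so:

  H_0: rank C_0 − rank ∂_1 = 8 − 7 = 1, and the invariant factors of ∂_1 are all 1, so H_0 ≅ Z.
  H_1: rank ker ∂_1 − rank ∂_2 = (15 − 7) − 7 = 1, and the invariant factors of ∂_2 are all 1, so H_1 ≅ Z.
  H_2: rank ker ∂_2 − rank ∂_3 = (7 − 7) − 0 = 0, and there is no ∂_3, so H_2 ≅ 0.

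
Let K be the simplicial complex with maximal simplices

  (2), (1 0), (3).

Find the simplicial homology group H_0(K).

H_0 = Z^3.

We work with the vertex ordering 0 < 1 < 2 < 3. The simplices of K, each written with vertices in increasing order, are:

  0-simplices (4): [0], [1], [2], [3]
  1-simplices (1): [0,1]

so the chain groups are C_0 ≅ Z^4, C_1 ≅ Z^1.

The boundary map ∂_1: C_1 → C_0 sends each edge [p,q] (with p < q) to q − p. For instance
  ∂[0,1] = [1] − [0].
This gives a 4×1 integer matrix of rank 1; reducing to Smith normal form yields diagonal entries (1).

Now H_k = ker ∂_k / im ∂_{k+1}, so:

  H_0: rank C_0 − rank ∂_1 = 4 − 1 = 3, and the invariant factors of ∂_1 are all 1, so H_0 ≅ Z^3.

(K is a triangulation of the disjoint union of a set of 2 points and the 1-simplex.)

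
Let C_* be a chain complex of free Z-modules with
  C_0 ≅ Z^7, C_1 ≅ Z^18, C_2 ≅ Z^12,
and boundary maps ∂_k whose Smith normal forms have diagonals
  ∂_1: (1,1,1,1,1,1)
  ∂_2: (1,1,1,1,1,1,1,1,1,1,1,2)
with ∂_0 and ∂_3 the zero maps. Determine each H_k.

H_0: b_0 = 7 − 0 − 6 = 1; torsion from ∂_1 factors > 1: none. So H_0 = Z.
H_1: b_1 = 18 − 6 − 12 = 0; torsion from ∂_2 factors > 1: [2]. So H_1 = Z/2Z.
H_2: b_2 = 12 − 12 − 0 = 0; torsion from ∂_3 factors > 1: none. So H_2 = 0.

H_0 = Z,  H_1 = Z/2Z,  H_2 = 0.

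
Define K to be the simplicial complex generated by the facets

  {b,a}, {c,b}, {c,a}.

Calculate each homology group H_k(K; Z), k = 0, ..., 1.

H_0 = Z,  H_1 = Z.

Order the vertices as a < b < c. Listing each simplex with vertices in this order, K has dimension 1 with simplices:

  0-simplices (3): a, b, c
  1-simplices (3): ab, ac, bc

Hence C_0 ≅ Z^3, C_1 ≅ Z^3.

The boundary map ∂_1: C_1 → C_0 is given by ∂[p,q] = [q] − [p]. For instance
  ∂ab = b − a.
This gives a 3×3 integer matrix of rank 2; reducing to Smith normal form yields diagonal entries (1,1).

Computing H_k = (kernel of ∂_k) / (image of ∂_{k+1}):

  H_0: rank C_0 − rank ∂_1 = 3 − 2 = 1, and the invariant factors of ∂_1 are all 1, so H_0 = Z.
  H_1: rank ker ∂_1 − rank ∂_2 = (3 − 2) − 0 = 1, and there is no ∂_2, so H_1 = Z.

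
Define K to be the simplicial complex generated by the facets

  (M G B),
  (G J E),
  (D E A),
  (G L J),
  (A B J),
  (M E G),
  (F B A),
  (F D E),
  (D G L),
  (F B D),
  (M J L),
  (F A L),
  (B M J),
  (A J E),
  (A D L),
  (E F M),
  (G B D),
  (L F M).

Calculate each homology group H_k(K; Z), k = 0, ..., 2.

We work with the vertex ordering A < B < D < E < F < G < J < L < M. The simplices of K, each written with vertices in increasing order, are:

  0-simplices (9): A, B, D, E, F, G, J, L, M
  1-simplices (27): AB, AD, AE, AF, AJ, AL, BD, BF, BG, BJ, BM, DE, DF, DG, DL, EF, EG, EJ, EM, FL, FM, GJ, GL, GM, JL, JM, LM
  2-simplices (18): ABF, ABJ, ADE, ADL, AEJ, AFL, BDF, BDG, BGM, BJM, DEF, DGL, EFM, EGJ, EGM, FLM, GJL, JLM

giving chain groups C_0 ≅ Z^9, C_1 ≅ Z^27, C_2 ≅ Z^18.

Boundary ∂_1: C_1 → C_0 sends each edge [p,q] (with p < q) to q − p.
This gives a 9×27 integer matrix of rank 8; reducing to Smith normal form yields diagonal entries (1,1,1,1,1,1,1,1).

The boundary map ∂_2: C_2 → C_1 maps a triangle to the signed sum of its edges. For instance
  ∂BDG = DG − BG + BD,
  ∂EGJ = GJ − EJ + EG.
This gives a 27×18 integer matrix of rank 18; reducing to Smith normal form yields diagonal entries (1,1,1,1,1,1,1,1,1,1,1,1,1,1,1,1,1,2).

Computing H_k = (kernel of ∂_k) / (image of ∂_{k+1}):

  H_0: rank C_0 − rank ∂_1 = 9 − 8 = 1, and the invariant factors of ∂_1 are all 1, so H_0 ≅ Z.
  H_1: rank ker ∂_1 − rank ∂_2 = (27 − 8) − 18 = 1, and ∂_2 has invariant factor 2 > 1, so H_1 ≅ Z ⊕ Z/2Z.
  H_2: rank ker ∂_2 − rank ∂_3 = (18 − 18) − 0 = 0, and there is no ∂_3, so H_2 ≅ 0.

H_0 = Z,  H_1 = Z ⊕ Z/2Z,  H_2 = 0.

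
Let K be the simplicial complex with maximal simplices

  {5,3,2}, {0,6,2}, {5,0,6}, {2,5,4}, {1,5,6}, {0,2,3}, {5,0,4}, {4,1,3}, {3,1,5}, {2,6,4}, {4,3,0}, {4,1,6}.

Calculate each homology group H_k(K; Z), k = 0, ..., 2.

H_0 ≅ Z,  H_1 ≅ Z/2,  H_2 = 0.

Fix the vertex order 0 < 1 < 2 < 3 < 4 < 5 < 6 and write every simplex with vertices in increasing order. Then dim K = 2 and the simplices of K are:

  0-simplices (7): [0], [1], [2], [3], [4], [5], [6]
  1-simplices (18): [0,2], [0,3], [0,4], [0,5], [0,6], [1,3], [1,4], [1,5], [1,6], [2,3], [2,4], [2,5], [2,6], [3,4], [3,5], [4,5], [4,6], [5,6]
  2-simplices (12): [0,2,3], [0,2,6], [0,3,4], [0,4,5], [0,5,6], [1,3,4], [1,3,5], [1,4,6], [1,5,6], [2,3,5], [2,4,5], [2,4,6]

giving chain groups C_0 ≅ Z^7, C_1 ≅ Z^18, C_2 ≅ Z^12.

The boundary map ∂_1: C_1 → C_0 is given by ∂[p,q] = [q] − [p]. For instance
  ∂[0,4] = [4] − [0].
The 7×18 boundary matrix has rank 6 and Smith normal form diag(1,1,1,1,1,1).

The boundary map ∂_2: C_2 → C_1 maps a triangle to the signed sum of its edges. For instance
  ∂[0,5,6] = [5,6] − [0,6] + [0,5],
  ∂[1,3,4] = [3,4] − [1,4] + [1,3].
The resulting 18×12 matrix has rank 12, and its Smith normal form has invariant factors (1,1,1,1,1,1,1,1,1,1,1,2).

Computing H_k = (kernel of ∂_k) / (image of ∂_{k+1}):

  H_0: rank C_0 − rank ∂_1 = 7 − 6 = 1, and the invariant factors of ∂_1 are all 1, so H_0 ≅ Z.
  H_1: rank ker ∂_1 − rank ∂_2 = (18 − 6) − 12 = 0, and ∂_2 has invariant factor 2 > 1, so H_1 ≅ Z/2.
  H_2: rank ker ∂_2 − rank ∂_3 = (12 − 12) − 0 = 0, and there is no ∂_3, so H_2 ≅ 0.

(K is a triangulation of the real projective plane RP^2.)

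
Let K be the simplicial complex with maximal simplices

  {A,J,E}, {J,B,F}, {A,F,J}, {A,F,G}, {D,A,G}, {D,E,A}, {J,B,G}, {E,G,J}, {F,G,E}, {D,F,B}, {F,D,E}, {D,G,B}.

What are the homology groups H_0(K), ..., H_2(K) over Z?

We work with the vertex ordering A < B < D < E < F < G < J. The simplices of K, each written with vertices in increasing order, are:

  0-simplices (7): A, B, D, E, F, G, J
  1-simplices (18): AD, AE, AF, AG, AJ, BD, BF, BG, BJ, DE, DF, DG, EF, EG, EJ, FG, FJ, GJ
  2-simplices (12): ADE, ADG, AEJ, AFG, AFJ, BDF, BDG, BFJ, BGJ, DEF, EFG, EGJ

so the chain groups are C_0 ≅ Z^7, C_1 ≅ Z^18, C_2 ≅ Z^12.

The boundary map ∂_1: C_1 → C_0 is given by ∂[p,q] = [q] − [p]. For instance
  ∂DE = E − D.
The 7×18 boundary matrix has rank 6 and Smith normal form diag(1,1,1,1,1,1).

Boundary ∂_2: C_2 → C_1 acts by ∂[p,q,r] = [q,r] − [p,r] + [p,q]. For instance
  ∂BDF = DF − BF + BD,
  ∂ADG = DG − AG + AD.
The resulting 18×12 matrix has rank 12, and its Smith normal form has invariant factors (1,1,1,1,1,1,1,1,1,1,1,2).

Reading off H_k = ker ∂_k / im ∂_{k+1}:

  H_0: rank C_0 − rank ∂_1 = 7 − 6 = 1, and the invariant factors of ∂_1 are all 1, so H_0 ≅ Z.
  H_1: rank ker ∂_1 − rank ∂_2 = (18 − 6) − 12 = 0, and ∂_2 has invariant factor 2 > 1, so H_1 ≅ Z/2Z.
  H_2: rank ker ∂_2 − rank ∂_3 = (12 − 12) − 0 = 0, and there is no ∂_3, so H_2 ≅ 0.

(K is a triangulation of the real projective plane RP^2.)

H_0 ≅ Z,  H_1 ≅ Z/2Z,  H_2 = 0.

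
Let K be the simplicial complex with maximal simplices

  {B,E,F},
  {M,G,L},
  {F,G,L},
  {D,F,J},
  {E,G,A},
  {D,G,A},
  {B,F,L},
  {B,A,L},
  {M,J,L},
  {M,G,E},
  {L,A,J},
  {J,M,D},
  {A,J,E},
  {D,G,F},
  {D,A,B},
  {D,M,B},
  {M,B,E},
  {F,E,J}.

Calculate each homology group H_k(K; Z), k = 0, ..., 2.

H_0 ≅ Z,  H_1 ≅ Z^2,  H_2 ≅ Z.

Take the total order A < B < D < E < F < G < J < L < M on the vertex set. Then K (dimension 2) consists of the simplices:

  0-simplices (9): A, B, D, E, F, G, J, L, M
  1-simplices (27): AB, AD, AE, AG, AJ, AL, BD, BE, BF, BL, BM, DF, DG, DJ, DM, EF, EG, EJ, EM, FG, FJ, FL, GL, GM, JL, JM, LM
  2-simplices (18): ABD, ABL, ADG, AEG, AEJ, AJL, BDM, BEF, BEM, BFL, DFG, DFJ, DJM, EFJ, EGM, FGL, GLM, JLM

so the chain groups are C_0 ≅ Z^9, C_1 ≅ Z^27, C_2 ≅ Z^18.

Boundary ∂_1: C_1 → C_0 maps an edge to its endpoints' difference, ∂[p,q] = q − p. For instance
  ∂EG = G − E.
The resulting 9×27 matrix has rank 8, and its Smith normal form has invariant factors (1,1,1,1,1,1,1,1).

Boundary ∂_2: C_2 → C_1 acts by ∂[p,q,r] = [q,r] − [p,r] + [p,q]. For instance
  ∂AJL = JL − AL + AJ,
  ∂ABD = BD − AD + AB.
The 27×18 boundary matrix has rank 17 and Smith normal form diag(1,1,1,1,1,1,1,1,1,1,1,1,1,1,1,1,1).

Computing H_k = (kernel of ∂_k) / (image of ∂_{k+1}):

  H_0: rank C_0 − rank ∂_1 = 9 − 8 = 1, and the invariant factors of ∂_1 are all 1, so H_0 ≅ Z.
  H_1: rank ker ∂_1 − rank ∂_2 = (27 − 8) − 17 = 2, and the invariant factors of ∂_2 are all 1, so H_1 ≅ Z^2.
  H_2: rank ker ∂_2 − rank ∂_3 = (18 − 17) − 0 = 1, and there is no ∂_3, so H_2 ≅ Z.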